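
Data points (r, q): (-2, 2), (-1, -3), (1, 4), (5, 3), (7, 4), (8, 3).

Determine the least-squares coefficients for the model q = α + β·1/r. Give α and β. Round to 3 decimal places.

Normal-equation sums: Σ1 = 6, Σ1/r = -9/280, Σ1/r·1/r = 182361/78400.
For Xᵀq: Σq = 13, Σ1/r·q = 2113/280.
Normal equations: [[6, -9/280]; [-9/280, 182361/78400]]·[α, β]ᵀ = [13, 2113/280]ᵀ.
Eliminating β: (182361/78400)·(row 1) − (-9/280)·(row 2) gives (218817/15680)·α = (182361/78400)·13 − (-9/280)·(2113/280) = 238971/7840, so α = 159314/72939.
Then β = ((2113/280) − (-9/280)·(159314/72939))/(182361/78400) = 238840/72939.

α = 2.184, β = 3.275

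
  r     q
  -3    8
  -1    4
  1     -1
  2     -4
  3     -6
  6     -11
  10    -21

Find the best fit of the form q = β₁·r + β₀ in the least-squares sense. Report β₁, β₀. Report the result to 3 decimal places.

The normal equations are: 160·β₁ + 18·β₀ = -331;  18·β₁ + 7·β₀ = -31.
(Σr·r = 160, Σr = 18, Σ1 = 7, Σr·q = -331, Σq = -31.)
Eliminating β₀: 7·(row 1) − 18·(row 2) gives 796·β₁ = 7·(-331) − 18·(-31) = -1759, so β₁ = -1759/796.
Then β₀ = ((-31) − 18·(-1759/796))/7 = 499/398.

β₁ = -2.210, β₀ = 1.254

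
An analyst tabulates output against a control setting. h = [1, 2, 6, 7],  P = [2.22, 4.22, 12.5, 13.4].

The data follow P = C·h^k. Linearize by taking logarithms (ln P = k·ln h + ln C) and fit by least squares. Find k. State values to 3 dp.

With ln Pᵢ as the transformed response and ln hᵢ as the regressor:
Σln h = 4.4308, Σ(ln h)² = 7.4774, Σln P = 7.3583, Σln h·ln P = 10.5736.
Normal system: [[7.4774, 4.4308]; [4.4308, 4]]·[k, ln C]ᵀ = [10.5736, 7.3583]ᵀ.
Δ = 7.4774·4 − (4.4308)² = 10.2775; k = (10.5736·4 − 4.4308·7.3583)/10.2775 = 0.94295, ln C = (7.4774·7.3583 − 4.4308·10.5736)/10.2775 = 0.79507.

k = 0.943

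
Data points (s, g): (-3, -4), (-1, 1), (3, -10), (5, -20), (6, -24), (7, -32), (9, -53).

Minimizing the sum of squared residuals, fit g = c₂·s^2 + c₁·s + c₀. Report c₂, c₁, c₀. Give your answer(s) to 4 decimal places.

Setting ∂/∂c₂ … = 0 gives: 11046·c₂ + 1412·c₁ + 210·c₀ = -7350;  1412·c₂ + 210·c₁ + 26·c₀ = -964;  210·c₂ + 26·c₁ + 7·c₀ = -142.
Row-reducing yields c₂ = -130517/243089, c₁ = -29772/34727, c₀ = -241652/243089.

c₂ = -0.5369, c₁ = -0.8573, c₀ = -0.9941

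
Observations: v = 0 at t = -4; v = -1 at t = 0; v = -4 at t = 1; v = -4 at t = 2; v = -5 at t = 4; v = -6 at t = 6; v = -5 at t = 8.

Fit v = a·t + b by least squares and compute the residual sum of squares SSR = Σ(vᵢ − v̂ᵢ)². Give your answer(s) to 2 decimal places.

Sums needed: Σt·t = 137, Σt = 17, Σ1 = 7.
Moment sums: Σt·v = -108, Σv = -25.
So XᵀX·[a, b]ᵀ = Xᵀv: [[137, 17]; [17, 7]]·[a, b]ᵀ = [-108, -25]ᵀ.
det = 137·7 − 17² = 670.
a = ((-108)·7 − 17·(-25))/670 = -331/670; b = (137·(-25) − 17·(-108))/670 = -1589/670.
Residuals: 53/134, 919/670, -76/67, -429/670, -437/670, -89/134, 887/670; SSR = 4257/670.

SSR = 6.35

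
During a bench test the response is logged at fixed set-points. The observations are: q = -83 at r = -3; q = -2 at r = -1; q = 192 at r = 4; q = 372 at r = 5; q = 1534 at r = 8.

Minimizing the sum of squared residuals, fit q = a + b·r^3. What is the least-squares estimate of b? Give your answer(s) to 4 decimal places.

XᵀX·[a, b]ᵀ = Xᵀq reads: 5·a + 673·b = 2013;  673·a + 282595·b = 846439.
Eliminating b: 282595·(row 1) − 673·(row 2) gives 960046·a = 282595·2013 − 673·846439 = -789712, so a = -394856/480023.
Then b = (846439 − 673·(-394856/480023))/282595 = 1438723/480023.

b = 2.9972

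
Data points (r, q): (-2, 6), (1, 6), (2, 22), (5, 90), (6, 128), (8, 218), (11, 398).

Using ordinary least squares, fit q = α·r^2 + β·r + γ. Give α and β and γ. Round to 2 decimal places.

α = 2.98, β = 3.25, γ = 0.86

The normal system AᵀA·[α, β, γ]ᵀ = Aᵀq is [[20691, 2185, 255]; [2185, 255, 31]; [255, 31, 7]]·[α, β, γ]ᵀ = [69086, 7378, 868]ᵀ.
Inverting the 3×3 Gram matrix, [α, β, γ]ᵀ = [1188931/398321, 1753/539, 343678/398321]ᵀ.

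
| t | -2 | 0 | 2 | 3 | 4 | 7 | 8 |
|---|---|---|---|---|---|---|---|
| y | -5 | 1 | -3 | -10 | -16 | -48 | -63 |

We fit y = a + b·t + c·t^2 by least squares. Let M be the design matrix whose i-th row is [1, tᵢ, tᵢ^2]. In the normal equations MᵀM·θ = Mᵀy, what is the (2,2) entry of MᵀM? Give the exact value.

146

Row 2 ↔ basis t, column 2 ↔ basis t, so (MᵀM)_{2,2} = Σᵢ (t)·(t) = (-2)·(-2) + (0)·(0) + (2)·(2) + (3)·(3) + (4)·(4) + (7)·(7) + (8)·(8) = 146.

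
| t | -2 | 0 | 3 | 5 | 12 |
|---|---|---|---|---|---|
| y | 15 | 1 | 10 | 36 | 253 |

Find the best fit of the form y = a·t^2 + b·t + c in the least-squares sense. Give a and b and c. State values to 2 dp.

Compute the Gram sums: Σt^2·t^2 = 21458, Σt^2·t = 1872, Σt^2 = 182, Σt·t = 182, Σt = 18, Σ1 = 5.
For Aᵀy: Σt^2·y = 37482, Σt·y = 3216, Σy = 315.
So AᵀA·[a, b, c]ᵀ = Aᵀy: [[21458, 1872, 182]; [1872, 182, 18]; [182, 18, 5]]·[a, b, c]ᵀ = [37482, 3216, 315]ᵀ.
Solving the 3×3 system (Gaussian elimination) gives a = 2, b = -3, c = 1.

a = 2.00, b = -3.00, c = 1.00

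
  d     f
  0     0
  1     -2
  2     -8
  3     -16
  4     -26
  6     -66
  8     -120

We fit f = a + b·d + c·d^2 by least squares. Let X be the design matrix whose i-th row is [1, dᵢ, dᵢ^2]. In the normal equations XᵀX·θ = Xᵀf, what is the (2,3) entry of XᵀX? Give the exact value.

Row 2 ↔ basis d, column 3 ↔ basis d^2, so (XᵀX)_{2,3} = Σᵢ (d)·(d^2) = (0)·(0) + (1)·(1) + (2)·(4) + (3)·(9) + (4)·(16) + (6)·(36) + (8)·(64) = 828.

828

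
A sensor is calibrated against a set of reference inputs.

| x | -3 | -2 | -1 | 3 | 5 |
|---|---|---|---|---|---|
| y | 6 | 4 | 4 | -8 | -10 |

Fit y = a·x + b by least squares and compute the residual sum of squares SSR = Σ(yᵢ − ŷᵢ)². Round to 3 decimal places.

Forming AᵀA = [[48, 2]; [2, 5]] and Aᵀy = [-104, -4]ᵀ gives AᵀA·[a, b]ᵀ = Aᵀy.
Δ = 48·5 − 2² = 236.
a = ((-104)·5 − 2·(-4))/236 = -128/59; b = (48·(-4) − 2·(-104))/236 = 4/59.
Residuals: -34/59, -24/59, 104/59, -92/59, 46/59; SSR = 392/59.

SSR = 6.644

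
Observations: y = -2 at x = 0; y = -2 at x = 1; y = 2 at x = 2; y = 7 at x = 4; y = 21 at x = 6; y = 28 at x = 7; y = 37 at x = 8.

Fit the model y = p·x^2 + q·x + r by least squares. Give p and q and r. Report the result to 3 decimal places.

p = 0.586, q = 0.212, r = -2.069

Entries of MᵀM: Σx^2·x^2 = 8066, Σx^2·x = 1144, Σx^2 = 170, Σx·x = 170, Σx = 28, Σ1 = 7.
For Mᵀy: Σx^2·y = 4614, Σx·y = 648, Σy = 91.
MᵀM·[p, q, r]ᵀ = Mᵀy becomes [[8066, 1144, 170]; [1144, 170, 28]; [170, 28, 7]]·[p, q, r]ᵀ = [4614, 648, 91]ᵀ.
Inverting the 3×3 Gram matrix, [p, q, r]ᵀ = [154/263, 1618/7627, -15781/7627]ᵀ.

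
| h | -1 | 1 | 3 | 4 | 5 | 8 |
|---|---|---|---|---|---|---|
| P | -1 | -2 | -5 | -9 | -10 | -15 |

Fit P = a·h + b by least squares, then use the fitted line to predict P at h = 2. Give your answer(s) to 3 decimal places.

P̂ = -4.784

The normal system XᵀX·[a, b]ᵀ = XᵀP is [[116, 20]; [20, 6]]·[a, b]ᵀ = [-222, -42]ᵀ.
Δ = 116·6 − 20² = 296.
a = ((-222)·6 − 20·(-42))/296 = -123/74; b = (116·(-42) − 20·(-222))/296 = -54/37.
At h = 2: P̂ = (-123/74)·(2) + (-54/37)·(1) = -177/37.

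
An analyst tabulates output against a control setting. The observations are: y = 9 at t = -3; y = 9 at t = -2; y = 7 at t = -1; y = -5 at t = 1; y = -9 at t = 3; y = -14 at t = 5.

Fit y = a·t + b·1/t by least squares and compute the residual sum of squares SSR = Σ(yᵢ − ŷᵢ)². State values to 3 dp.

SSR = 5.647

Forming MᵀM = [[49, 6]; [6, 2261/900]] and Mᵀy = [-154, -253/10]ᵀ gives MᵀM·[a, b]ᵀ = Mᵀy.
Eliminating b: (2261/900)·(row 1) − 6·(row 2) gives (78389/900)·a = (2261/900)·(-154) − 6·(-253/10) = -105787/450, so a = -211574/78389.
Then b = ((-253/10) − 6·(-211574/78389))/(2261/900) = -284130/78389.
Residuals: -23931/78389, 140288/78389, 1233/1823, 2413/1823, 23931/78389, 17250/78389; SSR = 442672/78389.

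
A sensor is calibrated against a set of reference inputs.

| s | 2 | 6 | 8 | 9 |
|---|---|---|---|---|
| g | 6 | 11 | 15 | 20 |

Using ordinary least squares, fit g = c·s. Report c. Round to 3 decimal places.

c = 2.043

Sums needed: Σs·s = 185.
Right-hand side: Σs·g = 378.
AᵀA·[c]ᵀ = Aᵀg becomes [[185]]·[c]ᵀ = [378]ᵀ.
Hence c = 378 / 185 ≈ 2.04324.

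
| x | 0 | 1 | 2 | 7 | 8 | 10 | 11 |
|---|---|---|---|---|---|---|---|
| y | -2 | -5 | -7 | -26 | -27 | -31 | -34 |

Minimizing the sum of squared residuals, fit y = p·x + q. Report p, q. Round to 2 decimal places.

From the data, Σx·x = 339, Σx = 39, Σ1 = 7.
And Σx·y = -1101, Σy = -132.
det = 339·7 − 39² = 852.
p = ((-1101)·7 − 39·(-132))/852 = -853/284; q = (339·(-132) − 39·(-1101))/852 = -603/284.

p = -3.00, q = -2.12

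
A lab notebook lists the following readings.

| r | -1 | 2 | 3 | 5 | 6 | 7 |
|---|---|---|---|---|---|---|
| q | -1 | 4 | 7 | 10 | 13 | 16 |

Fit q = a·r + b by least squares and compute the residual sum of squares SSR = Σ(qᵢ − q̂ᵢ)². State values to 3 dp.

SSR = 2.523

From the data, Σr·r = 124, Σr = 22, Σ1 = 6.
And Σr·q = 270, Σq = 49.
XᵀX·[a, b]ᵀ = Xᵀq becomes [[124, 22]; [22, 6]]·[a, b]ᵀ = [270, 49]ᵀ.
Determinant 124·6 − 22² = 260.
a = (270·6 − 22·49)/260 = 271/130; b = (124·49 − 22·270)/260 = 34/65.
Residuals: 73/130, -9/13, 29/130, -123/130, -2/65, 23/26; SSR = 164/65.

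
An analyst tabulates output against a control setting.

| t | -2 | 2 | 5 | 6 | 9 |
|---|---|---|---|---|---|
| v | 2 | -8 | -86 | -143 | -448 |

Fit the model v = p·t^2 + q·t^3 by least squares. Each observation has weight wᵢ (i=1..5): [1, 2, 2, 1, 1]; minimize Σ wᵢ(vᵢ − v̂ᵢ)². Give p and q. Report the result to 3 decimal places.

Normal-equation sums: Σwᵢ·t^2·t^2 = 9155, Σwᵢ·t^2·t^3 = 73107, Σwᵢ·t^3·t^3 = 609539.
Right-hand side: Σwᵢ·t^2·v = -45792, Σwᵢ·t^3·v = -379124.
XᵀWX·[p, q]ᵀ = XᵀWv becomes [[9155, 73107]; [73107, 609539]]·[p, q]ᵀ = [-45792, -379124]ᵀ.
det = 9155·609539 − 73107² = 235696096.
p = ((-45792)·609539 − 73107·(-379124))/235696096 = -48847905/58924024; q = (9155·(-379124) − 73107·(-45792))/235696096 = -30791119/58924024.

p = -0.829, q = -0.523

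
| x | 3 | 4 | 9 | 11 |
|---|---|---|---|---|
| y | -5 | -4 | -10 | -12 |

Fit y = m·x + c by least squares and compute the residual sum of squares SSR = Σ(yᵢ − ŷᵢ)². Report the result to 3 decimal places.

Sums needed: Σx·x = 227, Σx = 27, Σ1 = 4.
Moment sums: Σx·y = -253, Σy = -31.
Eliminating c: 4·(row 1) − 27·(row 2) gives 179·m = 4·(-253) − 27·(-31) = -175, so m = -175/179.
Then c = ((-31) − 27·(-175/179))/4 = -206/179.
Residuals: -164/179, 190/179, -9/179, -17/179; SSR = 354/179.

SSR = 1.978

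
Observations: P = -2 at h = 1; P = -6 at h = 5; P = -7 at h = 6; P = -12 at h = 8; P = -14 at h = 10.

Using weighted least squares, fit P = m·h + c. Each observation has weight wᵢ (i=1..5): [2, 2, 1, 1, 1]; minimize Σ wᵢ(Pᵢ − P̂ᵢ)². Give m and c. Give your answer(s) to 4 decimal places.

m = -1.3462, c = -0.0769

With design matrix X, XᵀWX = [[252, 36]; [36, 7]] and XᵀWP = [-342, -49]ᵀ.
Eliminating c: 7·(row 1) − 36·(row 2) gives 468·m = 7·(-342) − 36·(-49) = -630, so m = -35/26.
Then c = ((-49) − 36·(-35/26))/7 = -1/13.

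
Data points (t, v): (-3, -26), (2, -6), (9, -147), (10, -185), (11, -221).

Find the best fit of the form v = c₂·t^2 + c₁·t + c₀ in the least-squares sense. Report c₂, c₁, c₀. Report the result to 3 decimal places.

c₂ = -1.988, c₁ = 1.830, c₀ = -2.358

The normal equations are: 31299·c₂ + 3041·c₁ + 315·c₀ = -57406;  3041·c₂ + 315·c₁ + 29·c₀ = -5538;  315·c₂ + 29·c₁ + 5·c₀ = -585.
Row-reducing yields c₂ = -516071/259564, c₁ = 475105/259564, c₀ = -153031/64891.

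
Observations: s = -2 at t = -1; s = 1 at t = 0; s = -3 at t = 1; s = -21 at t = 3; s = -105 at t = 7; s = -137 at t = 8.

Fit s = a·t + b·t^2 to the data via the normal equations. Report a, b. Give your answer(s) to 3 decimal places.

a = -0.703, b = -2.050

Setting ∂/∂a … = 0 gives: 124·a + 882·b = -1895;  882·a + 6580·b = -14107.
(Σt·t = 124, Σt·t^2 = 882, Σt^2·t^2 = 6580, Σt·s = -1895, Σt^2·s = -14107.)
Determinant 124·6580 − 882² = 37996.
a = ((-1895)·6580 − 882·(-14107))/37996 = -83/118; b = (124·(-14107) − 882·(-1895))/37996 = -1693/826.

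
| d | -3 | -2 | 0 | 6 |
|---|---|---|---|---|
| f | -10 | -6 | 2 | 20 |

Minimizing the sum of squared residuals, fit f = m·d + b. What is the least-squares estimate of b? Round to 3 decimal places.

b = 0.677

MᵀM·[m, b]ᵀ = Mᵀf reads: 49·m + 1·b = 162;  1·m + 4·b = 6.
Determinant 49·4 − 1² = 195.
m = (162·4 − 1·6)/195 = 214/65; b = (49·6 − 1·162)/195 = 44/65.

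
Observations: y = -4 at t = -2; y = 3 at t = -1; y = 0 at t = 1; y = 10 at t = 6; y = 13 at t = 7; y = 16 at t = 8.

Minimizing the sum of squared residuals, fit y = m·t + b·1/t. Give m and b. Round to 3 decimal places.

m = 1.953, b = -3.108

From the data, Σt·t = 155, Σt·1/t = 6, Σ1/t·1/t = 65305/28224.
And Σt·y = 284, Σ1/t·y = 95/21.
Normal equations: [[155, 6]; [6, 65305/28224]]·[m, b]ᵀ = [284, 95/21]ᵀ.
Determinant 155·(65305/28224) − 6² = 9106211/28224.
m = (284·(65305/28224) − 6·(95/21))/(9106211/28224) = 17780540/9106211; b = (155·(95/21) − 6·284)/(9106211/28224) = -28303296/9106211.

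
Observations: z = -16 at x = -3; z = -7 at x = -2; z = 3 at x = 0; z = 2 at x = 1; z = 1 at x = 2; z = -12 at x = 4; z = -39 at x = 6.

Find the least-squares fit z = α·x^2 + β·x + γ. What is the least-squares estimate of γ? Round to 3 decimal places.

γ = 2.749

With design matrix A, AᵀA = [[1666, 254, 70]; [254, 70, 8]; [70, 8, 7]] and Aᵀz = [-1762, -216, -68]ᵀ.
Row-reducing yields α = -8125/5544, β = 1519/792, γ = 7621/2772.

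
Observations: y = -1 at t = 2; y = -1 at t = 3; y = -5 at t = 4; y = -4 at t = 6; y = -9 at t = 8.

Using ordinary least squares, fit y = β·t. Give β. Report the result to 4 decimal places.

Sums needed: Σt·t = 129.
Right-hand side: Σt·y = -121.
Normal equations: [[129]]·[β]ᵀ = [-121]ᵀ.
Hence β = -121 / 129 ≈ -0.937984.

β = -0.9380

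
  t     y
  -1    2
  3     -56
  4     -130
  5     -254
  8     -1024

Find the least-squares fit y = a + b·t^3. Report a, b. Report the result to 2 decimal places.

The normal system MᵀM·[a, b]ᵀ = Mᵀy is [[5, 727]; [727, 282595]]·[a, b]ᵀ = [-1462, -565872]ᵀ.
Δ = 5·282595 − 727² = 884446.
a = ((-1462)·282595 − 727·(-565872))/884446 = -882473/442223; b = (5·(-565872) − 727·(-1462))/884446 = -883243/442223.

a = -2.00, b = -2.00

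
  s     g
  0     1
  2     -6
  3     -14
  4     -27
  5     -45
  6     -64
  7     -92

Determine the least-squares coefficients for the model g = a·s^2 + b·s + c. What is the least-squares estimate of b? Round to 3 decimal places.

b = 1.205

Compute the Gram sums: Σs^2·s^2 = 4675, Σs^2·s = 783, Σs^2 = 139, Σs·s = 139, Σs = 27, Σ1 = 7.
Moment sums: Σs^2·g = -8519, Σs·g = -1415, Σg = -247.
XᵀX·[a, b, c]ᵀ = Xᵀg becomes [[4675, 783, 139]; [783, 139, 27]; [139, 27, 7]]·[a, b, c]ᵀ = [-8519, -1415, -247]ᵀ.
Inverting the 3×3 Gram matrix, [a, b, c]ᵀ = [-5191/2541, 1021/847, 229/363]ᵀ.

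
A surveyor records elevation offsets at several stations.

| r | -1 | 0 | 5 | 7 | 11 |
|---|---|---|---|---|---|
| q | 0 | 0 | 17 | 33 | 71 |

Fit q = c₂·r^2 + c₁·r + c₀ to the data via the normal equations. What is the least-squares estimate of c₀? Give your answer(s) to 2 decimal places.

Forming AᵀA = [[17668, 1798, 196]; [1798, 196, 22]; [196, 22, 5]] and Aᵀq = [10633, 1097, 121]ᵀ gives AᵀA·[c₂, c₁, c₀]ᵀ = Aᵀq.
Inverting the 3×3 Gram matrix, [c₂, c₁, c₀]ᵀ = [140071/287862, 317303/287862, 13224/47977]ᵀ.

c₀ = 0.28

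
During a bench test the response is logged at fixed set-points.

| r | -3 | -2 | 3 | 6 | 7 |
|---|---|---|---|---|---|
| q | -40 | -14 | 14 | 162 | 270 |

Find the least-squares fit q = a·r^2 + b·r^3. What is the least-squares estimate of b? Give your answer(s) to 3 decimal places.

Forming MᵀM = [[3875, 24551]; [24551, 165827]] and Mᵀq = [18772, 129172]ᵀ gives MᵀM·[a, b]ᵀ = Mᵀq.
Eliminating b: 165827·(row 1) − 24551·(row 2) gives 39828024·a = 165827·18772 − 24551·129172 = -58397328, so a = -270358/184389.
Then b = (129172 − 24551·(-270358/184389))/165827 = 183658/184389.

b = 0.996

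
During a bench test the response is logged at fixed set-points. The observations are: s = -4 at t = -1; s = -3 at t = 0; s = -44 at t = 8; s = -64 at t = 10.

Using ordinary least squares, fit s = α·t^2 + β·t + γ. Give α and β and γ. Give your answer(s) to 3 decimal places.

α = -0.531, β = -0.744, γ = -3.671

Sums needed: Σt^2·t^2 = 14097, Σt^2·t = 1511, Σt^2 = 165, Σt·t = 165, Σt = 17, Σ1 = 4.
And Σt^2·s = -9220, Σt·s = -988, Σs = -115.
Normal equations: [[14097, 1511, 165]; [1511, 165, 17]; [165, 17, 4]]·[α, β, γ]ᵀ = [-9220, -988, -115]ᵀ.
Inverting the 3×3 Gram matrix, [α, β, γ]ᵀ = [-21809/41044, -30527/41044, -75327/20522]ᵀ.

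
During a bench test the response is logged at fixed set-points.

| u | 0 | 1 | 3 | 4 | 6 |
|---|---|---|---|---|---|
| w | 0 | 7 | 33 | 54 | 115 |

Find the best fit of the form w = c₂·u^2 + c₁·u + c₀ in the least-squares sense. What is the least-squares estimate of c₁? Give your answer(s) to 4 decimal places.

c₁ = 2.5152

From the data, Σu^2·u^2 = 1634, Σu^2·u = 308, Σu^2 = 62, Σu·u = 62, Σu = 14, Σ1 = 5.
Right-hand side: Σu^2·w = 5308, Σu·w = 1012, Σw = 209.
Solving the 3×3 system (Gaussian elimination) gives c₂ = 635/231, c₁ = 83/33, c₀ = 155/231.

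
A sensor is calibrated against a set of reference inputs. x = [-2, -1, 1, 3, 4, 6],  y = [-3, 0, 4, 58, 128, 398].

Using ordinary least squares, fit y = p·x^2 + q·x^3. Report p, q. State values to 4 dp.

p = 1.9943, q = 1.5090

Compute the Gram sums: Σx^2·x^2 = 1651, Σx^2·x^3 = 9011, Σx^3·x^3 = 51547.
And Σx^2·y = 16890, Σx^3·y = 95754.
So AᵀA·[p, q]ᵀ = Aᵀy: [[1651, 9011]; [9011, 51547]]·[p, q]ᵀ = [16890, 95754]ᵀ.
det = 1651·51547 − 9011² = 3905976.
p = (16890·51547 − 9011·95754)/3905976 = 324564/162749; q = (1651·95754 − 9011·16890)/3905976 = 245586/162749.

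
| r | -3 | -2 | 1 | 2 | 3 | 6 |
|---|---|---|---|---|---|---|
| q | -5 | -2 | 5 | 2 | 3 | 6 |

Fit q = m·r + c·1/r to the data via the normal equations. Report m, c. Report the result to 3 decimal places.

m = 0.859, c = 3.152

With design matrix A, AᵀA = [[63, 6]; [6, 7/4]] and Aᵀq = [73, 32/3]ᵀ.
Eliminating c: (7/4)·(row 1) − 6·(row 2) gives (297/4)·m = (7/4)·73 − 6·(32/3) = 255/4, so m = 85/99.
Then c = ((32/3) − 6·(85/99))/(7/4) = 104/33.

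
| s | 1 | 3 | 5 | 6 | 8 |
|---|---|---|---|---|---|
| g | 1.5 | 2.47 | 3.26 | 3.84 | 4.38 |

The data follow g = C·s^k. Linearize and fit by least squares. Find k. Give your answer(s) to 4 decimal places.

Taking logs, ln g = k·ln s + ln C, so regress ln g on ln s.
AᵀA = [[11.3317, 6.5793]; [6.5793, 5]], rhs = [8.3775, 5.3139]ᵀ  (here Σln s = 6.5793, Σ(ln s)² = 11.3317, Σln g = 5.3139, Σln s·ln g = 8.3775).
Slope k = (n·Σln s·ln g − Σln s·Σln g)/(n·Σ(ln s)² − (Σln s)²) = (5·8.3775 − 6.5793·5.3139)/13.3720 = 0.51793; ln C = (Σln g − k·Σln s)/n = 0.38126.

k = 0.5179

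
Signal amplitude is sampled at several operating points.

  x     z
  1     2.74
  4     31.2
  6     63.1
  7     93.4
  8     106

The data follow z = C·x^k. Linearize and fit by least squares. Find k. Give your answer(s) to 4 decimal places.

Linearized form: ln z = k·ln x + ln C. From the 5 transformed points,
Over the data: Σln x = 7.2034, Σ(ln x)² = 13.2429, Σln z = 17.7934, Σln x·ln z = 30.7215.
Normal system: [[13.2429, 7.2034]; [7.2034, 5]]·[k, ln C]ᵀ = [30.7215, 17.7934]ᵀ.
Solving (det = 14.3252): k = 1.77549, ln C = 1.00078.

k = 1.7755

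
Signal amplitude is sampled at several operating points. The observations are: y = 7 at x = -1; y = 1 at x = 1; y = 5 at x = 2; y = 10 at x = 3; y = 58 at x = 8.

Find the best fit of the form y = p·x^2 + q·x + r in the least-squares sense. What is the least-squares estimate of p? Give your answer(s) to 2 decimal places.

Setting ∂/∂p … = 0 gives: 4195·p + 547·q + 79·r = 3830;  547·p + 79·q + 13·r = 498;  79·p + 13·q + 5·r = 81.
(Σx^2·x^2 = 4195, Σx^2·x = 547, Σx^2 = 79, Σx·x = 79, Σx = 13, Σ1 = 5, Σx^2·y = 3830, Σx·y = 498, Σy = 81.)
Inverting the 3×3 Gram matrix, [p, q, r]ᵀ = [42733/41262, -60595/41262, 25135/6877]ᵀ.

p = 1.04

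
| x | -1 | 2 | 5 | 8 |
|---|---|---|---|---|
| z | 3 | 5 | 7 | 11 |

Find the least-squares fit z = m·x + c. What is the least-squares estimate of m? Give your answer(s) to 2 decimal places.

The normal equations are: 94·m + 14·c = 130;  14·m + 4·c = 26.
Δ = 94·4 − 14² = 180.
m = (130·4 − 14·26)/180 = 13/15; c = (94·26 − 14·130)/180 = 52/15.

m = 0.87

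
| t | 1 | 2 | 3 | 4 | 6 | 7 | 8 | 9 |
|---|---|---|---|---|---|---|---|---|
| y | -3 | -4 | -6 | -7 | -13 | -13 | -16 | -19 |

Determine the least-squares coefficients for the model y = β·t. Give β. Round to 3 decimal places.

β = -2.019

Setting ∂/∂β … = 0 gives: 260·β = -525.
Hence β = -525 / 260 ≈ -2.01923.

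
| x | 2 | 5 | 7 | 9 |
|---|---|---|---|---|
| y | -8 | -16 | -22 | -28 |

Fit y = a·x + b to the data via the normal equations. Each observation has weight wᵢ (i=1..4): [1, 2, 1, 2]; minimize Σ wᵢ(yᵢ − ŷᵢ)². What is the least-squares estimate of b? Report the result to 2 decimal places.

With design matrix M, MᵀWM = [[265, 37]; [37, 6]] and MᵀWy = [-834, -118]ᵀ.
Eliminating b: 6·(row 1) − 37·(row 2) gives 221·a = 6·(-834) − 37·(-118) = -638, so a = -638/221.
Then b = ((-118) − 37·(-638/221))/6 = -412/221.

b = -1.86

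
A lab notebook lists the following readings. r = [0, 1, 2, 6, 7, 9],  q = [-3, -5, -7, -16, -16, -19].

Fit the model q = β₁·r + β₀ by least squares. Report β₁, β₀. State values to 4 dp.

β₁ = -1.8404, β₀ = -3.3317

Forming AᵀA = [[171, 25]; [25, 6]] and Aᵀq = [-398, -66]ᵀ gives AᵀA·[β₁, β₀]ᵀ = Aᵀq.
Eliminating β₀: 6·(row 1) − 25·(row 2) gives 401·β₁ = 6·(-398) − 25·(-66) = -738, so β₁ = -738/401.
Then β₀ = ((-66) − 25·(-738/401))/6 = -1336/401.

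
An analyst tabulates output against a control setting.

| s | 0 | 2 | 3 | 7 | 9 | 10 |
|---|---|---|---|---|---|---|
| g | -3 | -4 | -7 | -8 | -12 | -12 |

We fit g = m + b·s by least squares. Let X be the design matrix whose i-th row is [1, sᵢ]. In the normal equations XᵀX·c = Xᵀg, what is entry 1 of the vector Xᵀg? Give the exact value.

-46

Entry 1 ↔ basis 1, so (Xᵀg)_{1} = Σᵢ gᵢ = (1)·(-3) + (1)·(-4) + (1)·(-7) + (1)·(-8) + (1)·(-12) + (1)·(-12) = -46.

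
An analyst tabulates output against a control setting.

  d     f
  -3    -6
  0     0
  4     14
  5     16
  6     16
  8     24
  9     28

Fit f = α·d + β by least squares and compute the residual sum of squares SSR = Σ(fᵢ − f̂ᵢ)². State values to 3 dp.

SSR = 11.923

Entries of XᵀX: Σd·d = 231, Σd = 29, Σ1 = 7.
Moment sums: Σd·f = 694, Σf = 92.
So XᵀX·[α, β]ᵀ = Xᵀf: [[231, 29]; [29, 7]]·[α, β]ᵀ = [694, 92]ᵀ.
det = 231·7 − 29² = 776.
α = (694·7 − 29·92)/776 = 1095/388; β = (231·92 − 29·694)/776 = 563/388.
Residuals: 197/194, -563/388, 489/388, 85/194, -925/388, -11/388, 223/194; SSR = 2313/194.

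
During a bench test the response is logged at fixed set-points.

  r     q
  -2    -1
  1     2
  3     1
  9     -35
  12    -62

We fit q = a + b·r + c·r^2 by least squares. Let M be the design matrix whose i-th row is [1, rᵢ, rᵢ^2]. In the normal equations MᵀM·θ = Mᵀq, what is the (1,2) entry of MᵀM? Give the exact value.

Row 1 ↔ basis 1, column 2 ↔ basis r, so (MᵀM)_{1,2} = Σᵢ r = (1)·(-2) + (1)·(1) + (1)·(3) + (1)·(9) + (1)·(12) = 23.

23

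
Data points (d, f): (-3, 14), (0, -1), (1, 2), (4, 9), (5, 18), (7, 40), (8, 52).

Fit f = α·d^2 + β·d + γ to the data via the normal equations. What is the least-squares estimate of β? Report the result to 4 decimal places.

Normal-equation sums: Σd^2·d^2 = 7460, Σd^2·d = 1018, Σd^2 = 164, Σd·d = 164, Σd = 22, Σ1 = 7.
Moment sums: Σd^2·f = 6010, Σd·f = 782, Σf = 134.
Row-reducing yields α = 53047/52843, β = -80027/52843, γ = 20264/52843.

β = -1.5144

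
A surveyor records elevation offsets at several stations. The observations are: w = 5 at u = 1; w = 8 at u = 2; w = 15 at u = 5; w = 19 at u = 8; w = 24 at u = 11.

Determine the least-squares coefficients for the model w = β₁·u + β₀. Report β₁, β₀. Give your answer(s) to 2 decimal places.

β₁ = 1.86, β₀ = 4.16

Entries of XᵀX: Σu·u = 215, Σu = 27, Σ1 = 5.
Right-hand side: Σu·w = 512, Σw = 71.
XᵀX·[β₁, β₀]ᵀ = Xᵀw becomes [[215, 27]; [27, 5]]·[β₁, β₀]ᵀ = [512, 71]ᵀ.
Eliminating β₀: 5·(row 1) − 27·(row 2) gives 346·β₁ = 5·512 − 27·71 = 643, so β₁ = 643/346.
Then β₀ = (71 − 27·(643/346))/5 = 1441/346.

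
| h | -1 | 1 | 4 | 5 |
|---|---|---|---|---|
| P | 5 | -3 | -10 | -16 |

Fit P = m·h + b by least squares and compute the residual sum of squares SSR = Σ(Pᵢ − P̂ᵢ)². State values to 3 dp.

SSR = 5.297

AᵀA·[m, b]ᵀ = AᵀP reads: 43·m + 9·b = -128;  9·m + 4·b = -24.
Determinant 43·4 − 9² = 91.
m = ((-128)·4 − 9·(-24))/91 = -296/91; b = (43·(-24) − 9·(-128))/91 = 120/91.
Residuals: 3/7, -97/91, 22/13, -96/91; SSR = 482/91.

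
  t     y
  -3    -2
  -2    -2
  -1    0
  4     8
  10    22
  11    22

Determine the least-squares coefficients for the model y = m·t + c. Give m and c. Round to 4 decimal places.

Entries of MᵀM: Σt·t = 251, Σt = 19, Σ1 = 6.
Moment sums: Σt·y = 504, Σy = 48.
Determinant 251·6 − 19² = 1145.
m = (504·6 − 19·48)/1145 = 2112/1145; c = (251·48 − 19·504)/1145 = 2472/1145.

m = 1.8445, c = 2.1590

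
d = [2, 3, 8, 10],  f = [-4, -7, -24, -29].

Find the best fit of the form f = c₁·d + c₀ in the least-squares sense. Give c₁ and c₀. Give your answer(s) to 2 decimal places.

Normal-equation sums: Σd·d = 177, Σd = 23, Σ1 = 4.
Moment sums: Σd·f = -511, Σf = -64.
Normal equations: [[177, 23]; [23, 4]]·[c₁, c₀]ᵀ = [-511, -64]ᵀ.
Eliminating c₀: 4·(row 1) − 23·(row 2) gives 179·c₁ = 4·(-511) − 23·(-64) = -572, so c₁ = -572/179.
Then c₀ = ((-64) − 23·(-572/179))/4 = 425/179.

c₁ = -3.20, c₀ = 2.37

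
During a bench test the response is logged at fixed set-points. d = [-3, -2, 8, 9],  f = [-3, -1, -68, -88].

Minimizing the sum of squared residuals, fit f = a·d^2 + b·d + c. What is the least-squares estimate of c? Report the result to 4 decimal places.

Entries of AᵀA: Σd^2·d^2 = 10754, Σd^2·d = 1206, Σd^2 = 158, Σd·d = 158, Σd = 12, Σ1 = 4.
Right-hand side: Σd^2·f = -11511, Σd·f = -1325, Σf = -160.
Inverting the 3×3 Gram matrix, [a, b, c]ᵀ = [-1, -113/122, 139/61]ᵀ.

c = 2.2787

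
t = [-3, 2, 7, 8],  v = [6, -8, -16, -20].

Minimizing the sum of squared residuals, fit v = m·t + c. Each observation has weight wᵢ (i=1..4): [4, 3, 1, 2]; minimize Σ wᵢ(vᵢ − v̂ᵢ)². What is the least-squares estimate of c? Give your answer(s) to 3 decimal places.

c = -1.640

The normal system XᵀWX·[m, c]ᵀ = XᵀWv is [[225, 17]; [17, 10]]·[m, c]ᵀ = [-552, -56]ᵀ.
Eliminating c: 10·(row 1) − 17·(row 2) gives 1961·m = 10·(-552) − 17·(-56) = -4568, so m = -4568/1961.
Then c = ((-56) − 17·(-4568/1961))/10 = -3216/1961.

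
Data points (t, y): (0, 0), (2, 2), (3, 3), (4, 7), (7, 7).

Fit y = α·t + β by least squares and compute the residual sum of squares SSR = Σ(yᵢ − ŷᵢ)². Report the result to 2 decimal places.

Normal-equation sums: Σt·t = 78, Σt = 16, Σ1 = 5.
Right-hand side: Σt·y = 90, Σy = 19.
So MᵀM·[α, β]ᵀ = Mᵀy: [[78, 16]; [16, 5]]·[α, β]ᵀ = [90, 19]ᵀ.
Eliminating β: 5·(row 1) − 16·(row 2) gives 134·α = 5·90 − 16·19 = 146, so α = 73/67.
Then β = (19 − 16·(73/67))/5 = 21/67.
Residuals: -21/67, -33/67, -39/67, 156/67, -63/67; SSR = 468/67.

SSR = 6.99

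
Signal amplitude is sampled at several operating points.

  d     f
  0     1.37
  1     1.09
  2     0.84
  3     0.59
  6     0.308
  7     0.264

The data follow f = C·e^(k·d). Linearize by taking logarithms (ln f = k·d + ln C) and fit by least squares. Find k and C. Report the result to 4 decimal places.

Taking logs, ln f = k·d + ln C, so regress ln f on d.
AᵀA = [[99.0000, 19.0000]; [19.0000, 6]], rhs = [-18.2340, -2.8105]ᵀ  (here Σd = 19.0000, Σ(d)² = 99.0000, Σln f = -2.8105, Σd·ln f = -18.2340).
Slope k = (n·Σd·ln f − Σd·Σln f)/(n·Σ(d)² − (Σd)²) = (6·-18.2340 − 19.0000·-2.8105)/233.0000 = -0.24037; ln C = (Σln f − k·Σd)/n = 0.29275, so C = exp(0.29275) = 1.34011.

k = -0.2404, C = 1.3401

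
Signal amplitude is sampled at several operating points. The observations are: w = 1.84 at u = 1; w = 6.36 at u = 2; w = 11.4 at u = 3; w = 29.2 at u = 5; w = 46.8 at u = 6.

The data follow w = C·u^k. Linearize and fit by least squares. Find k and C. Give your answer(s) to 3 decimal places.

With ln wᵢ as the transformed response and ln uᵢ as the regressor:
Over the data: Σln u = 5.1930, Σ(ln u)² = 7.4881, Σln w = 12.1135, Σln u·ln w = 16.2774.
Normal system: [[7.4881, 5.1930]; [5.1930, 5]]·[k, ln C]ᵀ = [16.2774, 12.1135]ᵀ.
Δ = 7.4881·5 − (5.1930)² = 10.4737; k = (16.2774·5 − 5.1930·12.1135)/10.4737 = 1.76462, ln C = (7.4881·12.1135 − 5.1930·16.2774)/10.4737 = 0.58997, so C = exp(0.58997) = 1.80393.

k = 1.765, C = 1.804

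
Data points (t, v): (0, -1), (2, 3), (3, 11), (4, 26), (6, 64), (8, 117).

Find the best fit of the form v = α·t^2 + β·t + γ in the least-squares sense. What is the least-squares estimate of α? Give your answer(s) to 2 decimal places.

The normal equations are: 5745·α + 827·β + 129·γ = 10319;  827·α + 129·β + 23·γ = 1463;  129·α + 23·β + 6·γ = 220.
(Σt^2·t^2 = 5745, Σt^2·t = 827, Σt^2 = 129, Σt·t = 129, Σt = 23, Σ1 = 6, Σt^2·v = 10319, Σt·v = 1463, Σv = 220.)
Solving the 3×3 system (Gaussian elimination) gives α = 1901/924, β = -347/220, γ = -1756/1155.

α = 2.06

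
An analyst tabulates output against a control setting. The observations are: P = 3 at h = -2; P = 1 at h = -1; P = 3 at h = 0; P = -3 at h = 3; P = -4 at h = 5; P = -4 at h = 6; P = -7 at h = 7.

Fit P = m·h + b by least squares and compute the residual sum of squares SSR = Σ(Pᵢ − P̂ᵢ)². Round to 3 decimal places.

From the data, Σh·h = 124, Σh = 18, Σ1 = 7.
Moment sums: Σh·P = -109, ΣP = -11.
MᵀM·[m, b]ᵀ = MᵀP becomes [[124, 18]; [18, 7]]·[m, b]ᵀ = [-109, -11]ᵀ.
Eliminating b: 7·(row 1) − 18·(row 2) gives 544·m = 7·(-109) − 18·(-11) = -565, so m = -565/544.
Then b = ((-11) − 18·(-565/544))/7 = 299/272.
Residuals: -3/17, -619/544, 517/272, -535/544, 3/32, 77/68, -451/544; SSR = 4289/544.

SSR = 7.884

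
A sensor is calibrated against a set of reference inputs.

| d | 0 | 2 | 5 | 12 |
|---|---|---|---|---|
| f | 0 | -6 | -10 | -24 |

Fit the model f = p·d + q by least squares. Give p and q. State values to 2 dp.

Sums needed: Σd·d = 173, Σd = 19, Σ1 = 4.
Moment sums: Σd·f = -350, Σf = -40.
Δ = 173·4 − 19² = 331.
p = ((-350)·4 − 19·(-40))/331 = -640/331; q = (173·(-40) − 19·(-350))/331 = -270/331.

p = -1.93, q = -0.82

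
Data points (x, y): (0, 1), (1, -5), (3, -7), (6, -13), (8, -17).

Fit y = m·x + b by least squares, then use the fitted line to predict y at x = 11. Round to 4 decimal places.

ŷ = -23.3274

Forming MᵀM = [[110, 18]; [18, 5]] and Mᵀy = [-240, -41]ᵀ gives MᵀM·[m, b]ᵀ = Mᵀy.
Determinant 110·5 − 18² = 226.
m = ((-240)·5 − 18·(-41))/226 = -231/113; b = (110·(-41) − 18·(-240))/226 = -95/113.
At x = 11: ŷ = (-231/113)·(11) + (-95/113)·(1) = -2636/113.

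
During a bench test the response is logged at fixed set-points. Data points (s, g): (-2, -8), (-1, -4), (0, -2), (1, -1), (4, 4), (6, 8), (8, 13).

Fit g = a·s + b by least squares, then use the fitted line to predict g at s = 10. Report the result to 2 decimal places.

ĝ = 16.25

The normal equations are: 122·a + 16·b = 187;  16·a + 7·b = 10.
(Σs·s = 122, Σs = 16, Σ1 = 7, Σs·g = 187, Σg = 10.)
Determinant 122·7 − 16² = 598.
a = (187·7 − 16·10)/598 = 1149/598; b = (122·10 − 16·187)/598 = -886/299.
At s = 10: ĝ = (1149/598)·(10) + (-886/299)·(1) = 4859/299.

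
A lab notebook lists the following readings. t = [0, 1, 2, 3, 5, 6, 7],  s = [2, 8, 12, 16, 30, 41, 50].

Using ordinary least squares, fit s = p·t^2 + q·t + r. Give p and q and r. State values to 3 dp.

p = 0.533, q = 2.966, r = 3.105

Normal-equation sums: Σt^2·t^2 = 4420, Σt^2·t = 720, Σt^2 = 124, Σt·t = 124, Σt = 24, Σ1 = 7.
For Aᵀs: Σt^2·s = 4876, Σt·s = 826, Σs = 159.
AᵀA·[p, q, r]ᵀ = Aᵀs becomes [[4420, 720, 124]; [720, 124, 24]; [124, 24, 7]]·[p, q, r]ᵀ = [4876, 826, 159]ᵀ.
Solving the 3×3 system (Gaussian elimination) gives p = 1354/2541, q = 5025/1694, r = 1127/363.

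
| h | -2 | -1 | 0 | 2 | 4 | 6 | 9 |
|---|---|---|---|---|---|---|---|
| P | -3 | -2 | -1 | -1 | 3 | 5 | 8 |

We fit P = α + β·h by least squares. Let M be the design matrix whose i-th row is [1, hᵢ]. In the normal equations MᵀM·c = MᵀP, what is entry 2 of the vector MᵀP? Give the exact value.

120

Entry 2 ↔ basis h, so (MᵀP)_{2} = Σᵢ (h)·Pᵢ = (-2)·(-3) + (-1)·(-2) + (0)·(-1) + (2)·(-1) + (4)·(3) + (6)·(5) + (9)·(8) = 120.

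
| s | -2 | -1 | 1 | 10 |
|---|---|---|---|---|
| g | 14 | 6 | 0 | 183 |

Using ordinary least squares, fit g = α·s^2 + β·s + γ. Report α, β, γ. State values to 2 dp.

Entries of AᵀA: Σs^2·s^2 = 10018, Σs^2·s = 992, Σs^2 = 106, Σs·s = 106, Σs = 8, Σ1 = 4.
Moment sums: Σs^2·g = 18362, Σs·g = 1796, Σg = 203.
AᵀA·[α, β, γ]ᵀ = Aᵀg becomes [[10018, 992, 106]; [992, 106, 8]; [106, 8, 4]]·[α, β, γ]ᵀ = [18362, 1796, 203]ᵀ.
Solving the 3×3 system (Gaussian elimination) gives α = 5615/2694, β = -1176/449, γ = 2035/2694.

α = 2.08, β = -2.62, γ = 0.76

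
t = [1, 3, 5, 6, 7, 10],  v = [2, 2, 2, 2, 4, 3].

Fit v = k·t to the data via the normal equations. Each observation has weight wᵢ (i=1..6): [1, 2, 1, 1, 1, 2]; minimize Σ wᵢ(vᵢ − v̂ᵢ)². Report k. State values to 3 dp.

k = 0.377

Normal-equation sums: Σwᵢ·t·t = 329.
Moment sums: Σwᵢ·t·v = 124.
So AᵀWA·[k]ᵀ = AᵀWv: [[329]]·[k]ᵀ = [124]ᵀ.
k = 124/329 = 0.3769.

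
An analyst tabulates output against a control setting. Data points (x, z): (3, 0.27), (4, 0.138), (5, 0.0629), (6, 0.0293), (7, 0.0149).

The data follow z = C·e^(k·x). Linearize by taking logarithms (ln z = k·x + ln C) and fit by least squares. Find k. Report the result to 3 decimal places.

Let Y = ln z. Fitting Y = k·x + ln C by least squares:
Σx = 25.0000, Σ(x)² = 135.0000, Σln z = -13.7926, Σx·ln z = -76.3068.
Equations: 135.0000·k + 25.0000·ln C = -76.3068;  25.0000·k + 5·ln C = -13.7926.
Slope k = (n·Σx·ln z − Σx·Σln z)/(n·Σ(x)² − (Σx)²) = (5·-76.3068 − 25.0000·-13.7926)/50.0000 = -0.73438; ln C = (Σln z − k·Σx)/n = 0.91337.

k = -0.734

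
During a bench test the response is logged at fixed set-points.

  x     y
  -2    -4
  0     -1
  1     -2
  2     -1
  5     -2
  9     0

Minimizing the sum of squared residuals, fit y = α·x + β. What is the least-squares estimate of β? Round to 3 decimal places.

β = -2.280

AᵀA·[α, β]ᵀ = Aᵀy reads: 115·α + 15·β = -6;  15·α + 6·β = -10.
det = 115·6 − 15² = 465.
α = ((-6)·6 − 15·(-10))/465 = 38/155; β = (115·(-10) − 15·(-6))/465 = -212/93.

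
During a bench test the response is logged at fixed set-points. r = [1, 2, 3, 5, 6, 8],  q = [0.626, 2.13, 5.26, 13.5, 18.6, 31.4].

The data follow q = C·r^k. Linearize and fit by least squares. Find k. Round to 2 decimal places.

k = 1.90

Linearized form: ln q = k·ln r + ln C. From the 6 transformed points,
Σln r = 7.2724, Σ(ln r)² = 11.8122, Σln q = 10.9205, Σln r·ln q = 18.9418.
Equations: 11.8122·k + 7.2724·ln C = 18.9418;  7.2724·k + 6·ln C = 10.9205.
Slope k = (n·Σln r·ln q − Σln r·Σln q)/(n·Σ(ln r)² − (Σln r)²) = (6·18.9418 − 7.2724·10.9205)/17.9853 = 1.90338; ln C = (Σln q − k·Σln r)/n = -0.48694.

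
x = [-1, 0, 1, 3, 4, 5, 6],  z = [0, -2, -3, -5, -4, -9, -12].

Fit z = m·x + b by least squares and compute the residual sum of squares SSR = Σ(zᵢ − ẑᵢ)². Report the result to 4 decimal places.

SSR = 14.7979

Forming AᵀA = [[88, 18]; [18, 7]] and Aᵀz = [-151, -35]ᵀ gives AᵀA·[m, b]ᵀ = Aᵀz.
Determinant 88·7 − 18² = 292.
m = ((-151)·7 − 18·(-35))/292 = -427/292; b = (88·(-35) − 18·(-151))/292 = -181/146.
Residuals: -65/292, -111/146, -87/292, 183/292, 451/146, -131/292, -145/73; SSR = 4321/292.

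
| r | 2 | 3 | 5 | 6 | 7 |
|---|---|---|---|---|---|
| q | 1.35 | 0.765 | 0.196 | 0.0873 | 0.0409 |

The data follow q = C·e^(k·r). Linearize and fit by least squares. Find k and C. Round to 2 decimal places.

k = -0.70, C = 5.97

Taking logs, ln q = k·r + ln C, so regress ln q on r.
XᵀX = [[123.0000, 23.0000]; [23.0000, 5]], rhs = [-45.3584, -7.2324]ᵀ  (here Σr = 23.0000, Σ(r)² = 123.0000, Σln q = -7.2324, Σr·ln q = -45.3584).
Δ = 123.0000·5 − (23.0000)² = 86.0000; k = (-45.3584·5 − 23.0000·-7.2324)/86.0000 = -0.70286, ln C = (123.0000·-7.2324 − 23.0000·-45.3584)/86.0000 = 1.78667, so C = exp(1.78667) = 5.96952.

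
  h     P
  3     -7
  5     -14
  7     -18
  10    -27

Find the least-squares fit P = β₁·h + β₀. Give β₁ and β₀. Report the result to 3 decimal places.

β₁ = -2.785, β₀ = 0.907

With design matrix M, MᵀM = [[183, 25]; [25, 4]] and MᵀP = [-487, -66]ᵀ.
det = 183·4 − 25² = 107.
β₁ = ((-487)·4 − 25·(-66))/107 = -298/107; β₀ = (183·(-66) − 25·(-487))/107 = 97/107.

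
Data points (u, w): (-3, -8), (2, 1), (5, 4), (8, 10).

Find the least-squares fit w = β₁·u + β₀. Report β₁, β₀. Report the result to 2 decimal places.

β₁ = 1.59, β₀ = -3.02

Entries of MᵀM: Σu·u = 102, Σu = 12, Σ1 = 4.
And Σu·w = 126, Σw = 7.
Normal equations: [[102, 12]; [12, 4]]·[β₁, β₀]ᵀ = [126, 7]ᵀ.
Eliminating β₀: 4·(row 1) − 12·(row 2) gives 264·β₁ = 4·126 − 12·7 = 420, so β₁ = 35/22.
Then β₀ = (7 − 12·(35/22))/4 = -133/44.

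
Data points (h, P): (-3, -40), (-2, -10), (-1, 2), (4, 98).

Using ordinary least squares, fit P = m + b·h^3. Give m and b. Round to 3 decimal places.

m = 1.942, b = 1.508

With design matrix M, MᵀM = [[4, 28]; [28, 4890]] and MᵀP = [50, 7430]ᵀ.
Eliminating b: 4890·(row 1) − 28·(row 2) gives 18776·m = 4890·50 − 28·7430 = 36460, so m = 9115/4694.
Then b = (7430 − 28·(9115/4694))/4890 = 3540/2347.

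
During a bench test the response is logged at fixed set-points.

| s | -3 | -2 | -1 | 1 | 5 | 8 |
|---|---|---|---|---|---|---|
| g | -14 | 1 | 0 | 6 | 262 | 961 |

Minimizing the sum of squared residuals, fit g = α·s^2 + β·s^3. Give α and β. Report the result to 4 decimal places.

AᵀA·[α, β]ᵀ = Aᵀg reads: 4820·α + 35618·β = 67938;  35618·α + 278564·β = 525158.
det = 4820·278564 − 35618² = 74036556.
α = (67938·278564 − 35618·525158)/74036556 = 5000077/1682649; β = (4820·525158 − 35618·67938)/74036556 = 27861469/18509139.

α = 2.9716, β = 1.5053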